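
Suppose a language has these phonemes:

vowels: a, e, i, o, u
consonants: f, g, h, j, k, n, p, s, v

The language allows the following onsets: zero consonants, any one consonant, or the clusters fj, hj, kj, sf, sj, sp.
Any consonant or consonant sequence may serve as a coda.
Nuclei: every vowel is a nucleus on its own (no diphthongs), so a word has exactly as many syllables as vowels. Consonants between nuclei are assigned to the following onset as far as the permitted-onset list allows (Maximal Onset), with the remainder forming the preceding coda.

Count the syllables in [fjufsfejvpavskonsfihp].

Vowels present: u, e, a, o, i; each is a nucleus, giving 5 syllables.

5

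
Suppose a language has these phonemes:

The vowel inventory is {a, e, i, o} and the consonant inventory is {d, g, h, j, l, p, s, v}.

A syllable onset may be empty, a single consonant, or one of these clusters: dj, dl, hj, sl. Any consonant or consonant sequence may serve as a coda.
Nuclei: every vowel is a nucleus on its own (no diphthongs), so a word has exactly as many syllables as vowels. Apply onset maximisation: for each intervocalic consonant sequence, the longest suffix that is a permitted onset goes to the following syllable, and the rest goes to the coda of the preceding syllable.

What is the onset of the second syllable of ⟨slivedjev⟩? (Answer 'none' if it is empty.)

Vowels present: i, e, e; each is a nucleus, giving 3 syllables.
V1 /i/ – V2 /e/: just /v/ — single C goes to the following onset.
V2 /e/ – V3 /e/: cluster /dj/ — /dj/ is itself a permitted onset, so the whole cluster goes right; preceding coda = ∅.
Putting it together: sli.ve.djev.
Syllable 2 is /ve/: onset /v/, nucleus /e/, coda ∅.

v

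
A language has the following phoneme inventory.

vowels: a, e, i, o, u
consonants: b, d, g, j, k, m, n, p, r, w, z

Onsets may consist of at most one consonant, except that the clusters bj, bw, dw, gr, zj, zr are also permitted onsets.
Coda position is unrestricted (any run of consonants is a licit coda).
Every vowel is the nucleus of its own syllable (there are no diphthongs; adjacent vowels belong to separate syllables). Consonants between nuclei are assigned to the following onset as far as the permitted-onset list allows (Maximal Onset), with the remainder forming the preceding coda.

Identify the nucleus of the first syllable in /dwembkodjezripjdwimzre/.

Nuclei (vowels): e, o, e, i, i, e → 6 syllables.
The first nucleus (vowel 1 from the left) is /e/.

e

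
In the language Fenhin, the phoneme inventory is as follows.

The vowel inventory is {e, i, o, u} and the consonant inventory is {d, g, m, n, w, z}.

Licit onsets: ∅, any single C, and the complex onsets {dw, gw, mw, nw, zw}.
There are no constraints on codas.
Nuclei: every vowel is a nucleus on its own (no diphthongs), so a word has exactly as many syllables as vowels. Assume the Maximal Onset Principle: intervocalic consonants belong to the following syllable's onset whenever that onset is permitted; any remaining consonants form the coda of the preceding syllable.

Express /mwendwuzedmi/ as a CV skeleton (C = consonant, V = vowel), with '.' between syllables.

Vowels present: e, u, e, i; each is a nucleus, giving 4 syllables.
Between /e/ (V1) and /u/ (V2): /ndw/; trying suffixes from longest down, /dw/ is the first permitted one, so coda /n/ | onset /dw/.
Between /u/ (V2) and /e/ (V3): /z/ is a single consonant, so it becomes the next onset.
Between /e/ (V3) and /i/ (V4): cluster /dm/ — the longest permitted-onset suffix is /m/; onset = /m/, preceding coda = /d/.
Putting it together: mwen.dwu.zed.mi.
Mapping each syllable to C/V: /mwen/ → CCVC, /dwu/ → CCV, /zed/ → CVC, /mi/ → CV.

CCVC.CCV.CVC.CV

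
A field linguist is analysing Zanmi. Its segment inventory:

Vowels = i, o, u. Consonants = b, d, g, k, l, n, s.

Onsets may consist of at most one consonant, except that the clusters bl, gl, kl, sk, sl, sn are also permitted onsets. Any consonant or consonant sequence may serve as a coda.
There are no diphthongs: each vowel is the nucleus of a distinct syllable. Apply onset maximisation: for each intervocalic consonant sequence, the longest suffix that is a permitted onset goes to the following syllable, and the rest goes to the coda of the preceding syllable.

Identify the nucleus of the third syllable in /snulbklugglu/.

u

The vowels are u, u, u — 3 nuclei, so 3 syllables.
The third nucleus (vowel 3 from the left) is /u/.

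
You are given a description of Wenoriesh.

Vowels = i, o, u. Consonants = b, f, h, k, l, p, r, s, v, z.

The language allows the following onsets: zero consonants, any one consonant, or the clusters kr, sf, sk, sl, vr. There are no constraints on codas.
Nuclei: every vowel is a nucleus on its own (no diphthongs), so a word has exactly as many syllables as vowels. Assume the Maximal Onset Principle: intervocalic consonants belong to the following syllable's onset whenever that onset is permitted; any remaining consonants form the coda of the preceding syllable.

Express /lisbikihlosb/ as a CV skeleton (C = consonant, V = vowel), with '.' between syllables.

Nuclei (vowels): i, i, i, o → 4 syllables.
/i…i/ gap (V1→V2): /sb/ splits as /s/ + /b/ (/b/ is the longest suffix that is a licit onset).
/i…i/ gap (V2→V3): /k/ is a single consonant, so it becomes the next onset.
/i…o/ gap (V3→V4): /hl/; trying suffixes from longest down, /l/ is the first permitted one, so coda /h/ | onset /l/.
Result: lis.bi.kih.losb.
Mapping each syllable to C/V: /lis/ → CVC, /bi/ → CV, /kih/ → CVC, /losb/ → CVCC.

CVC.CV.CVC.CVCC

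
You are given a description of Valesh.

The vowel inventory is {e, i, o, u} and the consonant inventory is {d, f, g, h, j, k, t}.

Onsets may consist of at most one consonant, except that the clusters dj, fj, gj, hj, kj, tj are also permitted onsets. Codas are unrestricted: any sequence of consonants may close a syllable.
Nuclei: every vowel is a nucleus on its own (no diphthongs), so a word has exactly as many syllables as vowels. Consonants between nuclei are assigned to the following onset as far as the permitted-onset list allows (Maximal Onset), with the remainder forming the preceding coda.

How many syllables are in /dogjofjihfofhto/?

Vowels present: o, o, i, o, o; each is a nucleus, giving 5 syllables.

5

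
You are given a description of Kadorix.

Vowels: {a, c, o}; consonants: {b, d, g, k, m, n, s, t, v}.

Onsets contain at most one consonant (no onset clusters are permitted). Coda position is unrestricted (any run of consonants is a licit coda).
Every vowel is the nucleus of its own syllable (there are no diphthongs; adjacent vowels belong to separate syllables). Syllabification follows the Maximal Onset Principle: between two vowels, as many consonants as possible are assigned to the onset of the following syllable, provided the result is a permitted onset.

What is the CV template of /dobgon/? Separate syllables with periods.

Vowels present: o, o; each is a nucleus, giving 2 syllables.
Between /o/ (V1) and /o/ (V2): /bg/; trying suffixes from longest down, /g/ is the first permitted one, so coda /b/ | onset /g/.
Syllabification: dob.gon.
Mapping each syllable to C/V: /dob/ → CVC, /gon/ → CVC.

CVC.CVC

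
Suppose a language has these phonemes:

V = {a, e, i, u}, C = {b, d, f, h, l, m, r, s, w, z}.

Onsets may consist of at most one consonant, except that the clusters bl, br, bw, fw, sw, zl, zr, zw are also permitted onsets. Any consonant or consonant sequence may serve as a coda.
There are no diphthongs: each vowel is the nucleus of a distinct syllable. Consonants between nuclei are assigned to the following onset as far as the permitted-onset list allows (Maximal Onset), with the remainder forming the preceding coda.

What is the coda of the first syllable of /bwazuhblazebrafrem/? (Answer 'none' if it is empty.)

The vowels are a, u, a, e, a, e — 6 nuclei, so 6 syllables.
V1 /a/ – V2 /u/: /z/ → onset of the next syllable (single consonants are always licit onsets).
V2 /u/ – V3 /a/: /hbl/ — longest licit onset from the right is /bl/, leaving /h/ as coda.
V3 /a/ – V4 /e/: just /z/ — single C goes to the following onset.
V4 /e/ – V5 /a/: /br/ — entire cluster is a permitted onset → onset /br/, coda ∅.
V5 /a/ – V6 /e/: /fr/; trying suffixes from longest down, /r/ is the first permitted one, so coda /f/ | onset /r/.
Result: bwa.zuh.bla.ze.braf.rem.
Syllable 1 is /bwa/: onset /bw/, nucleus /a/, coda ∅.

none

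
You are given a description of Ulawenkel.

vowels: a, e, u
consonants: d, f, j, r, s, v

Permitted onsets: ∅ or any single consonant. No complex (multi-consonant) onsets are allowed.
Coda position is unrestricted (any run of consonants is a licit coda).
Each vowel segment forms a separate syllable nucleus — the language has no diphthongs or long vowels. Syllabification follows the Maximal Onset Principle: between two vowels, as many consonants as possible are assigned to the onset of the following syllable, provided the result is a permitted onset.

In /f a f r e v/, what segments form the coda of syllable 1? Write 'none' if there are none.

Nuclei (vowels): a, e → 2 syllables.
Between /a/ (V1) and /e/ (V2): /fr/ — longest licit onset from the right is /r/, leaving /f/ as coda.
Syllabification: faf.rev.
Syllable 1 is /faf/: onset /f/, nucleus /a/, coda /f/.

f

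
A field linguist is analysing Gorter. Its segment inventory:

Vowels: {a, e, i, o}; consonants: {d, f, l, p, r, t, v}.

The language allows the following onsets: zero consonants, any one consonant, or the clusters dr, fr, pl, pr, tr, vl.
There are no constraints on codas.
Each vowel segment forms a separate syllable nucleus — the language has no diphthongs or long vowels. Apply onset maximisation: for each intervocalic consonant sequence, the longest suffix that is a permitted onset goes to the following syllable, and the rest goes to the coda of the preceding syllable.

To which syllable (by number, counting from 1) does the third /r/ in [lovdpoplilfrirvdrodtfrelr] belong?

Nuclei (vowels): o, o, i, i, o, e → 6 syllables.
Between /o/ (V1) and /o/ (V2): /vdp/ — longest licit onset from the right is /p/, leaving /vd/ as coda.
Between /o/ (V2) and /i/ (V3): /pl/ — entire cluster is a permitted onset → onset /pl/, coda ∅.
Between /i/ (V3) and /i/ (V4): cluster /lfr/ — the longest permitted-onset suffix is /fr/; onset = /fr/, preceding coda = /l/.
Between /i/ (V4) and /o/ (V5): /rvdr/ splits as /rv/ + /dr/ (/dr/ is the longest suffix that is a licit onset).
Between /o/ (V5) and /e/ (V6): /dtfr/ — longest licit onset from the right is /fr/, leaving /dt/ as coda.
So the parse is lovd.po.plil.frirv.drodt.frelr.
The third /r/ is in the onset of syllable 5 (/drodt/).

5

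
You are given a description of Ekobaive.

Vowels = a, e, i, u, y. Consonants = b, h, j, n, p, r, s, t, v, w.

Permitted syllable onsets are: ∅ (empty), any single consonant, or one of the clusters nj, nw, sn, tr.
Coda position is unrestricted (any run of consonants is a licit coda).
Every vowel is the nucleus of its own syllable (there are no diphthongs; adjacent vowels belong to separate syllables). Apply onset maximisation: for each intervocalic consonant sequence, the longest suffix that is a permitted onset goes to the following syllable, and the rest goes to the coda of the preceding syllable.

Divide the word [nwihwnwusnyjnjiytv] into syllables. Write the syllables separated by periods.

nwihw.nwu.snyj.nji.ytv

Nuclei (vowels): i, u, y, i, y → 5 syllables.
/i…u/ gap (V1→V2): /hwnw/ — longest licit onset from the right is /nw/, leaving /hw/ as coda.
/u…y/ gap (V2→V3): /sn/ is a licit onset in full, so it all attaches to the next syllable.
/y…i/ gap (V3→V4): /jnj/ splits as /j/ + /nj/ (/nj/ is the longest suffix that is a licit onset).
/i…y/ gap (V4→V5): hiatus — the boundary sits between the two vowels.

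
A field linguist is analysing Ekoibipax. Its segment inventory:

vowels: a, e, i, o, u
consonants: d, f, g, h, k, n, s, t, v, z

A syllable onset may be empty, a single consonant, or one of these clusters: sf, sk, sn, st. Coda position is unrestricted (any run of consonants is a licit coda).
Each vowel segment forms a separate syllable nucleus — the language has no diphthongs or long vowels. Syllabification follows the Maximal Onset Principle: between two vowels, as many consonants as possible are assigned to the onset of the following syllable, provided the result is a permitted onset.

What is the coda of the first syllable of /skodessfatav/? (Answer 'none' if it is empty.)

Vowels present: o, e, a, a; each is a nucleus, giving 4 syllables.
/o…e/ gap (V1→V2): /d/ → onset of the next syllable (single consonants are always licit onsets).
/e…a/ gap (V2→V3): /ssf/ — longest licit onset from the right is /sf/, leaving /s/ as coda.
/a…a/ gap (V3→V4): /t/ → onset of the next syllable (single consonants are always licit onsets).
Result: sko.des.sfa.tav.
Syllable 1 is /sko/: onset /sk/, nucleus /o/, coda ∅.

none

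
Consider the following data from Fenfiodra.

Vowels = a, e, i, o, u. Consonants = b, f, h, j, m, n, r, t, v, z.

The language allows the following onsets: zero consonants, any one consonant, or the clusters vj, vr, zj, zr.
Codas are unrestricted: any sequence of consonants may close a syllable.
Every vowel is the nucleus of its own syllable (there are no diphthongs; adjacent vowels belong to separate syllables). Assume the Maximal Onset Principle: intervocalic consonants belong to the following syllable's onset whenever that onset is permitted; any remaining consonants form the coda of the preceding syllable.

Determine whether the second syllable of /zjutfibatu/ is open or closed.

Vowels present: u, i, a, u; each is a nucleus, giving 4 syllables.
/u…i/ gap (V1→V2): cluster /tf/ — the longest permitted-onset suffix is /f/; onset = /f/, preceding coda = /t/.
/i…a/ gap (V2→V3): /b/ is a single consonant, so it becomes the next onset.
/a…u/ gap (V3→V4): /t/ is a single consonant, so it becomes the next onset.
Syllabification: zjut.fi.ba.tu.
Syllable 2 is /fi/; it ends in its nucleus with no coda, so it is open.

open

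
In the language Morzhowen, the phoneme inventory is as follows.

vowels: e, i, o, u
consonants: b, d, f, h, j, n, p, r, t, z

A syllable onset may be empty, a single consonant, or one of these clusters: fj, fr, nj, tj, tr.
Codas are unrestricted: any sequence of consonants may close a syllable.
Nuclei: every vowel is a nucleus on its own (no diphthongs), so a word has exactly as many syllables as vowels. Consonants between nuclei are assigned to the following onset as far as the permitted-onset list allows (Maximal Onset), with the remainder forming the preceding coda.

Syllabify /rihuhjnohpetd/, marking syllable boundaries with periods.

ri.huhj.noh.petd

Vowels present: i, u, o, e; each is a nucleus, giving 4 syllables.
σ1/σ2 boundary: /h/ → onset of the next syllable (single consonants are always licit onsets).
σ2/σ3 boundary: cluster /hjn/ — the longest permitted-onset suffix is /n/; onset = /n/, preceding coda = /hj/.
σ3/σ4 boundary: /hp/ — longest licit onset from the right is /p/, leaving /h/ as coda.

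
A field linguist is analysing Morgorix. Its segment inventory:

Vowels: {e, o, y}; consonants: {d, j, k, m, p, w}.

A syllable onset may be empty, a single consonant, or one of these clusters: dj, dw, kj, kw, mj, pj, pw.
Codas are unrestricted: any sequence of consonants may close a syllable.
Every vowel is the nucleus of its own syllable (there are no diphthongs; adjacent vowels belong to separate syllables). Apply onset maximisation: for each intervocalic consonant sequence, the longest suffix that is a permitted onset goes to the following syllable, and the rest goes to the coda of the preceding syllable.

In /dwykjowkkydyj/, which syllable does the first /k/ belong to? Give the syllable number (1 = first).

2

Nuclei (vowels): y, o, y, y → 4 syllables.
Between /y/ (V1) and /o/ (V2): /kj/ is a licit onset in full, so it all attaches to the next syllable.
Between /o/ (V2) and /y/ (V3): /wkk/ splits as /wk/ + /k/ (/k/ is the longest suffix that is a licit onset).
Between /y/ (V3) and /y/ (V4): /d/ is a single consonant, so it becomes the next onset.
Syllabification: dwy.kjowk.ky.dyj.
The first /k/ is in the onset of syllable 2 (/kjowk/).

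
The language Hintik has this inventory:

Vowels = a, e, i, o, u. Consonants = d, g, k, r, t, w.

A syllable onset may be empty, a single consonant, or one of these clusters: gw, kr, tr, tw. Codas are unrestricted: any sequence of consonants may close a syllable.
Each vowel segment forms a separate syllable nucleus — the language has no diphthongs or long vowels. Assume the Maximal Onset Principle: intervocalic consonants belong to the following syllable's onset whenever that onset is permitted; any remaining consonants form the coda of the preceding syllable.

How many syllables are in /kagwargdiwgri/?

Vowels present: a, a, i, i; each is a nucleus, giving 4 syllables.

4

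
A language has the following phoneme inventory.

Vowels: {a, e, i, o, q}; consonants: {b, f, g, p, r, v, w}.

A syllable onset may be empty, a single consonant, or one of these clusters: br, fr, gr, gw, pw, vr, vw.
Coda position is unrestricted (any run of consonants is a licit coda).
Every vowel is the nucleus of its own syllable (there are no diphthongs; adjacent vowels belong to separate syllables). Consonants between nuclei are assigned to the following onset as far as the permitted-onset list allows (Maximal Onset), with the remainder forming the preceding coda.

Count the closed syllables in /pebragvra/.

Vowels present: e, a, a; each is a nucleus, giving 3 syllables.
V1 /e/ – V2 /a/: cluster /br/ — /br/ is itself a permitted onset, so the whole cluster goes right; preceding coda = ∅.
V2 /a/ – V3 /a/: cluster /gvr/ — the longest permitted-onset suffix is /vr/; onset = /vr/, preceding coda = /g/.
Result: pe.brag.vra.
Classifying each syllable: /pe/ (open), /brag/ (closed), /vra/ (open).
Closed syllables: 1.

1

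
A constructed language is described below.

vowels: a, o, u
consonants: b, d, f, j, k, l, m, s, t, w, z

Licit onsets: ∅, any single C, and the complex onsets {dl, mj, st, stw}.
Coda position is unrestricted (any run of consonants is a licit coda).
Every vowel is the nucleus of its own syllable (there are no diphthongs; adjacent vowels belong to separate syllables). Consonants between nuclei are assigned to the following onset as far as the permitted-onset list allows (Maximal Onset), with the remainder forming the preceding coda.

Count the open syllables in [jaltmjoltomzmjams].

Nuclei (vowels): a, o, o, a → 4 syllables.
σ1/σ2 boundary: cluster /ltmj/ — the longest permitted-onset suffix is /mj/; onset = /mj/, preceding coda = /lt/.
σ2/σ3 boundary: cluster /lt/ — the longest permitted-onset suffix is /t/; onset = /t/, preceding coda = /l/.
σ3/σ4 boundary: /mzmj/ — longest licit onset from the right is /mj/, leaving /mz/ as coda.
Result: jalt.mjol.tomz.mjams.
Classifying each syllable: /jalt/ (closed), /mjol/ (closed), /tomz/ (closed), /mjams/ (closed).
Open syllables: 0.

0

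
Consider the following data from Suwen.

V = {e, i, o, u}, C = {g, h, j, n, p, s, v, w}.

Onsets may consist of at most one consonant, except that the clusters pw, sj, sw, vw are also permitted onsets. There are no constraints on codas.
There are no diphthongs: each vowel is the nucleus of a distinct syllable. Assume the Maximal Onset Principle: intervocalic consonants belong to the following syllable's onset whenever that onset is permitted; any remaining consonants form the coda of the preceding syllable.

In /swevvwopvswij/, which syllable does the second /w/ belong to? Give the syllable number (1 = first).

2

Vowels present: e, o, i; each is a nucleus, giving 3 syllables.
V1 /e/ – V2 /o/: /vvw/ splits as /v/ + /vw/ (/vw/ is the longest suffix that is a licit onset).
V2 /o/ – V3 /i/: /pvsw/ — longest licit onset from the right is /sw/, leaving /pv/ as coda.
Putting it together: swev.vwopv.swij.
The second /w/ is in the onset of syllable 2 (/vwopv/).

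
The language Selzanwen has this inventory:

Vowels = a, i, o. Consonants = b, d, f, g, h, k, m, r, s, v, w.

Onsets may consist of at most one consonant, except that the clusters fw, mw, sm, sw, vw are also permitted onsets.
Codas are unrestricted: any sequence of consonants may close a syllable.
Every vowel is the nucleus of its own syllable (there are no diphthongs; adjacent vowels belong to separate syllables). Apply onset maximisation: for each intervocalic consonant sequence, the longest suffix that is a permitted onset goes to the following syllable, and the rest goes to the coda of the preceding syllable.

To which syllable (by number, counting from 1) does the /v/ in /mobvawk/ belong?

2

Nuclei (vowels): o, a → 2 syllables.
/o…a/ gap (V1→V2): /bv/ splits as /b/ + /v/ (/v/ is the longest suffix that is a licit onset).
Putting it together: mob.vawk.
The /v/ is in the onset of syllable 2 (/vawk/).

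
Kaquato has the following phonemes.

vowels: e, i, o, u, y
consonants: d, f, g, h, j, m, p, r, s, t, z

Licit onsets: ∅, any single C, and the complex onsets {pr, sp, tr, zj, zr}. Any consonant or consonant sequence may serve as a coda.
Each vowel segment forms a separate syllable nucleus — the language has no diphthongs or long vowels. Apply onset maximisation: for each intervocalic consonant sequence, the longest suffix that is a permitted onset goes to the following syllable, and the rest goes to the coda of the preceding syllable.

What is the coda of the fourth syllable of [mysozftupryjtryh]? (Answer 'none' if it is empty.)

j

Vowels present: y, o, u, y, y; each is a nucleus, giving 5 syllables.
σ1/σ2 boundary: /s/ → onset of the next syllable (single consonants are always licit onsets).
σ2/σ3 boundary: /zft/ splits as /zf/ + /t/ (/t/ is the longest suffix that is a licit onset).
σ3/σ4 boundary: cluster /pr/ — /pr/ is itself a permitted onset, so the whole cluster goes right; preceding coda = ∅.
σ4/σ5 boundary: /jtr/ — longest licit onset from the right is /tr/, leaving /j/ as coda.
So the parse is my.sozf.tu.pryj.tryh.
Syllable 4 is /pryj/: onset /pr/, nucleus /y/, coda /j/.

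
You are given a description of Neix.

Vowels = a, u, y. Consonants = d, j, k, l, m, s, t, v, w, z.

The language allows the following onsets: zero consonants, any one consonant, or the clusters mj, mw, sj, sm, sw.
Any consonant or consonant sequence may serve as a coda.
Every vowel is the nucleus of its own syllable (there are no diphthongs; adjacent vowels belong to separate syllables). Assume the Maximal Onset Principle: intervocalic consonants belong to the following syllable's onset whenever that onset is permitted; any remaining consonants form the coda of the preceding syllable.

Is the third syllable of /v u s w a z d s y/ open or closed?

open

Nuclei (vowels): u, a, y → 3 syllables.
Between /u/ (V1) and /a/ (V2): /sw/ — entire cluster is a permitted onset → onset /sw/, coda ∅.
Between /a/ (V2) and /y/ (V3): /zds/; trying suffixes from longest down, /s/ is the first permitted one, so coda /zd/ | onset /s/.
So the parse is vu.swazd.sy.
Syllable 3 is /sy/; it ends in its nucleus with no coda, so it is open.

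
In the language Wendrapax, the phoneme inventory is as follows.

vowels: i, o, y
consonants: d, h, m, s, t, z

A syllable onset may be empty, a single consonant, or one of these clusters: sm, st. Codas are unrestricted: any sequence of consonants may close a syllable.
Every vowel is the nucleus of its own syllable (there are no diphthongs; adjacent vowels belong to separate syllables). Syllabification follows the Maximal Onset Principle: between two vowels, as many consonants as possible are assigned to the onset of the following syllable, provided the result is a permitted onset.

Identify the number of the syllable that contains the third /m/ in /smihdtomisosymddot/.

5

Nuclei (vowels): i, o, i, o, y, o → 6 syllables.
Between /i/ (V1) and /o/ (V2): /hdt/; trying suffixes from longest down, /t/ is the first permitted one, so coda /hd/ | onset /t/.
Between /o/ (V2) and /i/ (V3): /m/ → onset of the next syllable (single consonants are always licit onsets).
Between /i/ (V3) and /o/ (V4): /s/ is a single consonant, so it becomes the next onset.
Between /o/ (V4) and /y/ (V5): just /s/ — single C goes to the following onset.
Between /y/ (V5) and /o/ (V6): /mdd/ — longest licit onset from the right is /d/, leaving /md/ as coda.
Syllabification: smihd.to.mi.so.symd.dot.
The third /m/ is in the coda of syllable 5 (/symd/).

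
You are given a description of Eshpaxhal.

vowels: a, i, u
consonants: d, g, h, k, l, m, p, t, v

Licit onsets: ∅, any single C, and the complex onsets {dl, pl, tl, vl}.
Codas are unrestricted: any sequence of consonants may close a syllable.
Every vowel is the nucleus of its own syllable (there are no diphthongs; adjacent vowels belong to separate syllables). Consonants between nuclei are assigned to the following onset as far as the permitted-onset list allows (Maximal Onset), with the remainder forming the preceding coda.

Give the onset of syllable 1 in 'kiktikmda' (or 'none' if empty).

Vowels present: i, i, a; each is a nucleus, giving 3 syllables.
/i…i/ gap (V1→V2): /kt/; trying suffixes from longest down, /t/ is the first permitted one, so coda /k/ | onset /t/.
/i…a/ gap (V2→V3): /kmd/ splits as /km/ + /d/ (/d/ is the longest suffix that is a licit onset).
Syllabification: kik.tikm.da.
Syllable 1 is /kik/: onset /k/, nucleus /i/, coda /k/.

k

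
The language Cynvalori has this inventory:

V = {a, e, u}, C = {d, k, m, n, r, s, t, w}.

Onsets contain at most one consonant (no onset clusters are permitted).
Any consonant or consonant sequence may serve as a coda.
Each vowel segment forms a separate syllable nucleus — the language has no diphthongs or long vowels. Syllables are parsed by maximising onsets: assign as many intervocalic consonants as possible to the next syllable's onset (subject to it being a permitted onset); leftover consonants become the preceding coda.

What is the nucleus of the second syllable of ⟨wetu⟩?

u

The vowels are e, u — 2 nuclei, so 2 syllables.
The second nucleus (vowel 2 from the left) is /u/.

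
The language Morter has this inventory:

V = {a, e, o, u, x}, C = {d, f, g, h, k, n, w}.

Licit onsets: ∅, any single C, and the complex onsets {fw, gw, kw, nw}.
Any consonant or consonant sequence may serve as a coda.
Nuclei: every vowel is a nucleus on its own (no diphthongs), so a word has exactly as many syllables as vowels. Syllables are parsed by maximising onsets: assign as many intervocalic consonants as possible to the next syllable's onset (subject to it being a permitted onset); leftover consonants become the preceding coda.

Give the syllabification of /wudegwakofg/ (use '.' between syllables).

wu.de.gwa.kofg

Vowels present: u, e, a, o; each is a nucleus, giving 4 syllables.
Between /u/ (V1) and /e/ (V2): /d/ is a single consonant, so it becomes the next onset.
Between /e/ (V2) and /a/ (V3): cluster /gw/ — /gw/ is itself a permitted onset, so the whole cluster goes right; preceding coda = ∅.
Between /a/ (V3) and /o/ (V4): /k/ is a single consonant, so it becomes the next onset.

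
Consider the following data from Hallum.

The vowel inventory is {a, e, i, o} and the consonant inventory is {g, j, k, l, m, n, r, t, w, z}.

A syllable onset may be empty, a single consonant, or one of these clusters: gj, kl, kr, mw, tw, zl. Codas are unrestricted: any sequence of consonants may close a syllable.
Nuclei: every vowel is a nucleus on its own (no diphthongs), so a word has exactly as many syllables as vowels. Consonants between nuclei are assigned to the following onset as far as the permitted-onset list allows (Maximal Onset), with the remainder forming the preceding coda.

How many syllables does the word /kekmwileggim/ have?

The vowels are e, i, e, i — 4 nuclei, so 4 syllables.

4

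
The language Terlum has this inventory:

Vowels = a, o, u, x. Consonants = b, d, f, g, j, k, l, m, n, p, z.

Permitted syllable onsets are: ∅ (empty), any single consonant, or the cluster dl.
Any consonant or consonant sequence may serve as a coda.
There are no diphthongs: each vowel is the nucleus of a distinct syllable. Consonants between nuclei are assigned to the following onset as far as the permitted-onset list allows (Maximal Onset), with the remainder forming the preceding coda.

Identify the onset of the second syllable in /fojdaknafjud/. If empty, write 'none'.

d

The vowels are o, a, a, u — 4 nuclei, so 4 syllables.
σ1/σ2 boundary: cluster /jd/ — the longest permitted-onset suffix is /d/; onset = /d/, preceding coda = /j/.
σ2/σ3 boundary: /kn/ — longest licit onset from the right is /n/, leaving /k/ as coda.
σ3/σ4 boundary: /fj/ splits as /f/ + /j/ (/j/ is the longest suffix that is a licit onset).
So the parse is foj.dak.naf.jud.
Syllable 2 is /dak/: onset /d/, nucleus /a/, coda /k/.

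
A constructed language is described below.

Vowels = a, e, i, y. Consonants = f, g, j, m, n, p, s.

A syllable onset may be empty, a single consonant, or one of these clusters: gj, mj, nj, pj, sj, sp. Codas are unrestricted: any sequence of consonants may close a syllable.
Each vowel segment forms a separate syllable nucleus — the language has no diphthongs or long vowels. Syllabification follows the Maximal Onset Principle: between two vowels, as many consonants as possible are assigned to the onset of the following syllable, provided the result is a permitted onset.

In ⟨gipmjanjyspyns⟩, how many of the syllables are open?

Nuclei (vowels): i, a, y, y → 4 syllables.
σ1/σ2 boundary: /pmj/ — longest licit onset from the right is /mj/, leaving /p/ as coda.
σ2/σ3 boundary: cluster /nj/ — /nj/ is itself a permitted onset, so the whole cluster goes right; preceding coda = ∅.
σ3/σ4 boundary: /sp/ is a licit onset in full, so it all attaches to the next syllable.
Syllabification: gip.mja.njy.spyns.
Classifying each syllable: /gip/ (closed), /mja/ (open), /njy/ (open), /spyns/ (closed).
Open syllables: 2.

2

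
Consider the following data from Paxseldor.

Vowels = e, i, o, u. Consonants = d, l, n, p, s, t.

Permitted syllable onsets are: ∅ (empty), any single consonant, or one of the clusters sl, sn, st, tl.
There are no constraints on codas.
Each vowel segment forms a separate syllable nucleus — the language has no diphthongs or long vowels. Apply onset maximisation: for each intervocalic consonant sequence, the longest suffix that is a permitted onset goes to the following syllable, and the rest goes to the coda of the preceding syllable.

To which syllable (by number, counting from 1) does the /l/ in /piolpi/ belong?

2

The vowels are i, o, i — 3 nuclei, so 3 syllables.
V1 /i/ – V2 /o/: no consonants, so the boundary falls immediately after /i/.
V2 /o/ – V3 /i/: cluster /lp/ — the longest permitted-onset suffix is /p/; onset = /p/, preceding coda = /l/.
Putting it together: pi.ol.pi.
The /l/ is in the coda of syllable 2 (/ol/).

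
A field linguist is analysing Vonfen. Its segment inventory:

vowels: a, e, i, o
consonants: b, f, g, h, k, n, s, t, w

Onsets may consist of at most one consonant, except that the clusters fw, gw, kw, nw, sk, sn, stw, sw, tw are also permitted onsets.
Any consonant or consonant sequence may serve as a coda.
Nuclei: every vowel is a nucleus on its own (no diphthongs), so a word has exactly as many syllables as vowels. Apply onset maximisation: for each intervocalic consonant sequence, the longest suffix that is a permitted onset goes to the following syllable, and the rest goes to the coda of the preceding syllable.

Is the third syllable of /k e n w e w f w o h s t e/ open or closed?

closed

Nuclei (vowels): e, e, o, e → 4 syllables.
/e…e/ gap (V1→V2): /nw/ is a licit onset in full, so it all attaches to the next syllable.
/e…o/ gap (V2→V3): /wfw/ splits as /w/ + /fw/ (/fw/ is the longest suffix that is a licit onset).
/o…e/ gap (V3→V4): /hst/ — longest licit onset from the right is /t/, leaving /hs/ as coda.
Result: ke.nwew.fwohs.te.
Syllable 3 is /fwohs/ with coda /hs/, so it is closed.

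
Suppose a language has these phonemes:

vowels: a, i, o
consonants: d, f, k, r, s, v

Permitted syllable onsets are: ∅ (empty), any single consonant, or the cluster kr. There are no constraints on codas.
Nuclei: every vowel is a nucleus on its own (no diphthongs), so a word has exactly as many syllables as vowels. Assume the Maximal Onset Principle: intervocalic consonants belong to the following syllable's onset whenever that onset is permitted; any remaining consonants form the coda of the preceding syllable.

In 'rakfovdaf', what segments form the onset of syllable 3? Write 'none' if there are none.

d

Nuclei (vowels): a, o, a → 3 syllables.
/a…o/ gap (V1→V2): /kf/; trying suffixes from longest down, /f/ is the first permitted one, so coda /k/ | onset /f/.
/o…a/ gap (V2→V3): /vd/; trying suffixes from longest down, /d/ is the first permitted one, so coda /v/ | onset /d/.
Result: rak.fov.daf.
Syllable 3 is /daf/: onset /d/, nucleus /a/, coda /f/.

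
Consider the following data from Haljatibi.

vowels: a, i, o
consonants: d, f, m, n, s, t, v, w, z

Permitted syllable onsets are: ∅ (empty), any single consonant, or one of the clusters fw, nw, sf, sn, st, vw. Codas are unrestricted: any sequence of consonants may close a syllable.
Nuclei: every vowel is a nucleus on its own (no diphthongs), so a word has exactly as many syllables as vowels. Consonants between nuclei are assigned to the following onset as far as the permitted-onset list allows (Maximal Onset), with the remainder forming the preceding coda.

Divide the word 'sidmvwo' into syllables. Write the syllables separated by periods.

The vowels are i, o — 2 nuclei, so 2 syllables.
/i…o/ gap (V1→V2): /dmvw/; trying suffixes from longest down, /vw/ is the first permitted one, so coda /dm/ | onset /vw/.

sidm.vwo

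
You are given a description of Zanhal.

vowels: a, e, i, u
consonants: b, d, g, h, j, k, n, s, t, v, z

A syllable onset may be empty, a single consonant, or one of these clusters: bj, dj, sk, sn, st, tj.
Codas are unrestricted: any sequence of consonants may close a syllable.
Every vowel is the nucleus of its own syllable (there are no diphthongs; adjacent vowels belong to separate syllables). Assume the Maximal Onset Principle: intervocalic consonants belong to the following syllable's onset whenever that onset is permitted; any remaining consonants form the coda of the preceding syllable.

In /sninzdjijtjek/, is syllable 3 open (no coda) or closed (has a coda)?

Vowels present: i, i, e; each is a nucleus, giving 3 syllables.
/i…i/ gap (V1→V2): /nzdj/ — longest licit onset from the right is /dj/, leaving /nz/ as coda.
/i…e/ gap (V2→V3): /jtj/; trying suffixes from longest down, /tj/ is the first permitted one, so coda /j/ | onset /tj/.
Result: sninz.djij.tjek.
Syllable 3 is /tjek/ with coda /k/, so it is closed.

closed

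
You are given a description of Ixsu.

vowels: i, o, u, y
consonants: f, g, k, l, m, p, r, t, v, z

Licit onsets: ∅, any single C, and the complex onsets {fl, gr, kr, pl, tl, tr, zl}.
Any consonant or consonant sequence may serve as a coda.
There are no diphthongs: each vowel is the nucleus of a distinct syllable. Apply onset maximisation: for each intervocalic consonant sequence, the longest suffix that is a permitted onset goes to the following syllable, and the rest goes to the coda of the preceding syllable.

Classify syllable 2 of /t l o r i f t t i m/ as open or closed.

closed

Nuclei (vowels): o, i, i → 3 syllables.
σ1/σ2 boundary: /r/ is a single consonant, so it becomes the next onset.
σ2/σ3 boundary: /ftt/ splits as /ft/ + /t/ (/t/ is the longest suffix that is a licit onset).
Result: tlo.rift.tim.
Syllable 2 is /rift/ with coda /ft/, so it is closed.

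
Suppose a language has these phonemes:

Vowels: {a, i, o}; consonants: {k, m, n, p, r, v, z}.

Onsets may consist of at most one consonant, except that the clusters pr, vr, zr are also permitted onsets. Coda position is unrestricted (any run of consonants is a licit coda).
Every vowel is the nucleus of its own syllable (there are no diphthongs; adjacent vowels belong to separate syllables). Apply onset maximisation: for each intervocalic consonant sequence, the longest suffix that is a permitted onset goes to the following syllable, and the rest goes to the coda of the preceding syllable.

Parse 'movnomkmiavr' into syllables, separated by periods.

mov.nomk.mi.avr

Vowels present: o, o, i, a; each is a nucleus, giving 4 syllables.
/o…o/ gap (V1→V2): cluster /vn/ — the longest permitted-onset suffix is /n/; onset = /n/, preceding coda = /v/.
/o…i/ gap (V2→V3): /mkm/ — longest licit onset from the right is /m/, leaving /mk/ as coda.
/i…a/ gap (V3→V4): hiatus — the boundary sits between the two vowels.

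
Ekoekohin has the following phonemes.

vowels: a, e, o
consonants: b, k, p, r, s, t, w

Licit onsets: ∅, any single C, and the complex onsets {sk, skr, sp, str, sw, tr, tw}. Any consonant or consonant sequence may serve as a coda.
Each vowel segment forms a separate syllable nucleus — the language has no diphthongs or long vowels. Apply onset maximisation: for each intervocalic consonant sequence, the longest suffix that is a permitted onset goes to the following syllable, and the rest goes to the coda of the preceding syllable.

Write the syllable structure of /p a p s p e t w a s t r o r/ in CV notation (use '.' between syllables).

CVC.CCV.CCV.CCCVC

Vowels present: a, e, a, o; each is a nucleus, giving 4 syllables.
V1 /a/ – V2 /e/: /psp/; trying suffixes from longest down, /sp/ is the first permitted one, so coda /p/ | onset /sp/.
V2 /e/ – V3 /a/: /tw/ — entire cluster is a permitted onset → onset /tw/, coda ∅.
V3 /a/ – V4 /o/: cluster /str/ — /str/ is itself a permitted onset, so the whole cluster goes right; preceding coda = ∅.
Syllabification: pap.spe.twa.stror.
Mapping each syllable to C/V: /pap/ → CVC, /spe/ → CCV, /twa/ → CCV, /stror/ → CCCVC.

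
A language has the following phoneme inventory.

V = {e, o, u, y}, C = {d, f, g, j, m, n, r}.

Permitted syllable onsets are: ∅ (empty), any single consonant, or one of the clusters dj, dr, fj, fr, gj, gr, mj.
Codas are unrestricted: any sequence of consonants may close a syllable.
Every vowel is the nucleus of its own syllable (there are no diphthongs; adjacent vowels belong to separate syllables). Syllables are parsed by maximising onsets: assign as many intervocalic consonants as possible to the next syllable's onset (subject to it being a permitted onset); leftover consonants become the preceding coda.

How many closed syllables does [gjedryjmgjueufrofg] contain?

Nuclei (vowels): e, y, u, e, u, o → 6 syllables.
/e…y/ gap (V1→V2): /dr/ — entire cluster is a permitted onset → onset /dr/, coda ∅.
/y…u/ gap (V2→V3): cluster /jmgj/ — the longest permitted-onset suffix is /gj/; onset = /gj/, preceding coda = /jm/.
/u…e/ gap (V3→V4): no consonants, so the boundary falls immediately after /u/.
/e…u/ gap (V4→V5): no consonants, so the boundary falls immediately after /e/.
/u…o/ gap (V5→V6): /fr/ is a licit onset in full, so it all attaches to the next syllable.
Result: gje.dryjm.gju.e.u.frofg.
Classifying each syllable: /gje/ (open), /dryjm/ (closed), /gju/ (open), /e/ (open), /u/ (open), /frofg/ (closed).
Closed syllables: 2.

2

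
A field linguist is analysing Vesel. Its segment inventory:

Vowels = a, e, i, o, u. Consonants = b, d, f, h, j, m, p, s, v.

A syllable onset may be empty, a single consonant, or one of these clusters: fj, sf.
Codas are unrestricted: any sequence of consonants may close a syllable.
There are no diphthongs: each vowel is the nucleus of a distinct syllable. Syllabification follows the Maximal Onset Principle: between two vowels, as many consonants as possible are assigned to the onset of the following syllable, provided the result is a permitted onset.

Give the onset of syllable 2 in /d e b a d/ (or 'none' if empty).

b

The vowels are e, a — 2 nuclei, so 2 syllables.
/e…a/ gap (V1→V2): /b/ is a single consonant, so it becomes the next onset.
Putting it together: de.bad.
Syllable 2 is /bad/: onset /b/, nucleus /a/, coda /d/.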